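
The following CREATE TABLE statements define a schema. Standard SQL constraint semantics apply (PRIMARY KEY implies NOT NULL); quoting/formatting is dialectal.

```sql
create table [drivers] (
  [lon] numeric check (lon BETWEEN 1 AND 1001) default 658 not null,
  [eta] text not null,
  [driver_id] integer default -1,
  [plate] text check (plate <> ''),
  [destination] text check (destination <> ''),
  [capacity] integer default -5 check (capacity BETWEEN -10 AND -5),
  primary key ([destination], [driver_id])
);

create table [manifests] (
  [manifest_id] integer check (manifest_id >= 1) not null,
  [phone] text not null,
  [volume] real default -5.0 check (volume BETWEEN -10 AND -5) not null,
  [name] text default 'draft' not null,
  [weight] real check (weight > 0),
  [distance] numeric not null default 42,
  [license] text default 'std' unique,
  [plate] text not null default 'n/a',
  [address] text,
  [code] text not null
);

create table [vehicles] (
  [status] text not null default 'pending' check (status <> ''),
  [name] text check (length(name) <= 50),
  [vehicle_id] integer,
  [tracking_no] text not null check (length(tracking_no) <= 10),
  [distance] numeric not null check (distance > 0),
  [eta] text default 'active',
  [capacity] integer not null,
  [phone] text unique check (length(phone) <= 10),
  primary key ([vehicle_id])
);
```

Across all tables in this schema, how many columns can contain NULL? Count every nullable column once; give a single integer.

8

drivers: 2 nullable (plate, capacity — PK (destination, driver_id) and explicit NOT NULL columns excluded).
manifests: 3 nullable (weight, license, address — PK none and explicit NOT NULL columns excluded).
vehicles: 3 nullable (name, eta, phone — PK (vehicle_id) and explicit NOT NULL columns excluded).
Total: 2 + 3 + 3 = 8.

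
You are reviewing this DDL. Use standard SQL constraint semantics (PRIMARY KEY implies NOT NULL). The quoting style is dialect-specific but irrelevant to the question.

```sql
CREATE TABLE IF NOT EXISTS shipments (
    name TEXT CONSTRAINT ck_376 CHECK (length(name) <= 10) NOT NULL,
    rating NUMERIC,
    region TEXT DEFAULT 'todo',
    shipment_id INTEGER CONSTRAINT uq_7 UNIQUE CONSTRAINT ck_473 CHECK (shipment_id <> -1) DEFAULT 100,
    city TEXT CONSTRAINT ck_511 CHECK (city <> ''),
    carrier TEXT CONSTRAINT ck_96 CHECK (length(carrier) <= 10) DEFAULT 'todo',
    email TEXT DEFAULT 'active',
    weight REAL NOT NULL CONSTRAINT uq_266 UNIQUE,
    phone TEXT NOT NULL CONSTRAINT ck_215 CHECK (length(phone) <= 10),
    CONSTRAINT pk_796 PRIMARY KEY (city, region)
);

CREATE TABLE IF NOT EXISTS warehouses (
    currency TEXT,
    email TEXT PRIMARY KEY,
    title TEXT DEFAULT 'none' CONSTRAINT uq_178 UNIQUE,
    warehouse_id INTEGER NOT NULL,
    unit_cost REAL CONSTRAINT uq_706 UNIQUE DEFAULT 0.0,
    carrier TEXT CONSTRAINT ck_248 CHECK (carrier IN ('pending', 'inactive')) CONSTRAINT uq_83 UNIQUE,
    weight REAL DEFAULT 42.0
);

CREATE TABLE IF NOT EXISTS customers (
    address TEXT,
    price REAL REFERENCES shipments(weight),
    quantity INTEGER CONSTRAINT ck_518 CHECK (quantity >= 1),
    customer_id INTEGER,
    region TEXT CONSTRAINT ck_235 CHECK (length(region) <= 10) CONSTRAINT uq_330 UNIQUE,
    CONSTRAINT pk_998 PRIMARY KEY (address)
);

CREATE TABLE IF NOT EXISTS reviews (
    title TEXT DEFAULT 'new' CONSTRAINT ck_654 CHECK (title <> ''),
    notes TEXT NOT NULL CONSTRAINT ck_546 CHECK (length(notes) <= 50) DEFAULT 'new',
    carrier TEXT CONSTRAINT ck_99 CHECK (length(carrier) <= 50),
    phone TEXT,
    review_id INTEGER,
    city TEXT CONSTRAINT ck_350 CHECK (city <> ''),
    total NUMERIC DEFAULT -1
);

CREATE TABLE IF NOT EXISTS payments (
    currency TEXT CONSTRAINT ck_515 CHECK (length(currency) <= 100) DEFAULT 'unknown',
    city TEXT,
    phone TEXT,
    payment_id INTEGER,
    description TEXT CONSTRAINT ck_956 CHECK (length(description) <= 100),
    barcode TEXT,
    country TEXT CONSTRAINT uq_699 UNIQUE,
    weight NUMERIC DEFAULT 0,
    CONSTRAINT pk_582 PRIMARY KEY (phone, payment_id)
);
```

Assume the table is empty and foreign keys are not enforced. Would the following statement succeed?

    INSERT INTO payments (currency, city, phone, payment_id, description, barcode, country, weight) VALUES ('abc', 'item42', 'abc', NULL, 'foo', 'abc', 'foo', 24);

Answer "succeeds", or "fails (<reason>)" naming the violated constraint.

fails (NOT NULL on payment_id)

payment_id is explicitly set to NULL, but payment_id is part of the PRIMARY KEY (implied NOT NULL).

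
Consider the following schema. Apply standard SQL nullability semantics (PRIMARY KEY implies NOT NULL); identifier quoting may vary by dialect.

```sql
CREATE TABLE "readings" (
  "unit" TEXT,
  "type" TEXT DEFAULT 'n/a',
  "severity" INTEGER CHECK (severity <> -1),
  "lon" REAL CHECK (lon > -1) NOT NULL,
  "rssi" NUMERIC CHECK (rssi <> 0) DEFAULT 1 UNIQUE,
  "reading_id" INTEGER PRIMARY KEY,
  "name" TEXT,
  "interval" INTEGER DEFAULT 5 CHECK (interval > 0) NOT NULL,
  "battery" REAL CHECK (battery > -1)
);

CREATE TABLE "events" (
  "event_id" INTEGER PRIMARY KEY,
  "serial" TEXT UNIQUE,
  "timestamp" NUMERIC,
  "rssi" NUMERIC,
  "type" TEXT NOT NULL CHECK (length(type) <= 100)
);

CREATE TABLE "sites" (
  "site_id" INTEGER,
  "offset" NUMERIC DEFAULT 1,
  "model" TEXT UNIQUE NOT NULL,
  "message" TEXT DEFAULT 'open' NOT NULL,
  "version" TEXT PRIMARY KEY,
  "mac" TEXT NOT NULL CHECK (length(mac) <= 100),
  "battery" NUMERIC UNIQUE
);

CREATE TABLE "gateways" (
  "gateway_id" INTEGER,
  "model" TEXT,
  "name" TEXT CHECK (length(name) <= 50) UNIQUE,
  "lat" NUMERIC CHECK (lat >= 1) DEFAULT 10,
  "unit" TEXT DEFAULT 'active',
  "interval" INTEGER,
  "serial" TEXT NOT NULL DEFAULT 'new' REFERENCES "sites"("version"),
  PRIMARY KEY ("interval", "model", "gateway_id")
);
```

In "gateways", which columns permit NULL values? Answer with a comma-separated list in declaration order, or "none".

name, lat, unit

- gateway_id: part of the PRIMARY KEY, which implies NOT NULL → not nullable.
- model: part of the PRIMARY KEY, which implies NOT NULL → not nullable.
- name: CHECK does not forbid NULL (a CHECK constraint passes when its expression is NULL) → nullable.
- lat: CHECK does not forbid NULL (a CHECK constraint passes when its expression is NULL) → nullable.
- unit: DEFAULT only fills an omitted column; an explicit NULL is still allowed → nullable.
- interval: part of the PRIMARY KEY, which implies NOT NULL → not nullable.
- serial: declared NOT NULL → not nullable.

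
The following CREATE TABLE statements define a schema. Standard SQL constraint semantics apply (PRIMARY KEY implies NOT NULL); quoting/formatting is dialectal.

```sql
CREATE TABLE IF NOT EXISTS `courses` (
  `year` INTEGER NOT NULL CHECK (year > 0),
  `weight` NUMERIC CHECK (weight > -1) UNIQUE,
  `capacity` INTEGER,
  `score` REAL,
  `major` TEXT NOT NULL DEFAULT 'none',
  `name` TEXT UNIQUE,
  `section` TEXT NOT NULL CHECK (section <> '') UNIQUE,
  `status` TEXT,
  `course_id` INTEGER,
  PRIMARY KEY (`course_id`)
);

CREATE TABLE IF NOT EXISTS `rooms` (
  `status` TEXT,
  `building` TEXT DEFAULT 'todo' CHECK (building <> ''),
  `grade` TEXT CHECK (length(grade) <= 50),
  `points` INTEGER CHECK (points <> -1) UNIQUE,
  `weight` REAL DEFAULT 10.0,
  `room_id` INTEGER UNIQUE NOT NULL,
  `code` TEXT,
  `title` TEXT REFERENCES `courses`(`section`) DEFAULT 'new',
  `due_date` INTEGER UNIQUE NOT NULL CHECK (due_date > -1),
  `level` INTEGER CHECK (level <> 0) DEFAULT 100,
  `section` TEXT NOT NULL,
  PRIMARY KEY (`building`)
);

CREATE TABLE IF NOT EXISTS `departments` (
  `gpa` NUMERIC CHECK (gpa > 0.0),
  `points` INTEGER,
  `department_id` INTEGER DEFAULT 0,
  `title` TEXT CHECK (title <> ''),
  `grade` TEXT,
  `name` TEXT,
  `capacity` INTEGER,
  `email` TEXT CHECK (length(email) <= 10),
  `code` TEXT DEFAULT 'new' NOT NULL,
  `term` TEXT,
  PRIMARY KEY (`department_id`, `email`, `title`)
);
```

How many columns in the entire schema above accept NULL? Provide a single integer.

18

courses: 5 nullable (weight, capacity, score, name, status — PK (course_id) and explicit NOT NULL columns excluded).
rooms: 7 nullable (status, grade, points, weight, code, title, level — PK (building) and explicit NOT NULL columns excluded).
departments: 6 nullable (gpa, points, grade, name, capacity, term — PK (department_id, email, title) and explicit NOT NULL columns excluded).
Total: 5 + 7 + 6 = 18.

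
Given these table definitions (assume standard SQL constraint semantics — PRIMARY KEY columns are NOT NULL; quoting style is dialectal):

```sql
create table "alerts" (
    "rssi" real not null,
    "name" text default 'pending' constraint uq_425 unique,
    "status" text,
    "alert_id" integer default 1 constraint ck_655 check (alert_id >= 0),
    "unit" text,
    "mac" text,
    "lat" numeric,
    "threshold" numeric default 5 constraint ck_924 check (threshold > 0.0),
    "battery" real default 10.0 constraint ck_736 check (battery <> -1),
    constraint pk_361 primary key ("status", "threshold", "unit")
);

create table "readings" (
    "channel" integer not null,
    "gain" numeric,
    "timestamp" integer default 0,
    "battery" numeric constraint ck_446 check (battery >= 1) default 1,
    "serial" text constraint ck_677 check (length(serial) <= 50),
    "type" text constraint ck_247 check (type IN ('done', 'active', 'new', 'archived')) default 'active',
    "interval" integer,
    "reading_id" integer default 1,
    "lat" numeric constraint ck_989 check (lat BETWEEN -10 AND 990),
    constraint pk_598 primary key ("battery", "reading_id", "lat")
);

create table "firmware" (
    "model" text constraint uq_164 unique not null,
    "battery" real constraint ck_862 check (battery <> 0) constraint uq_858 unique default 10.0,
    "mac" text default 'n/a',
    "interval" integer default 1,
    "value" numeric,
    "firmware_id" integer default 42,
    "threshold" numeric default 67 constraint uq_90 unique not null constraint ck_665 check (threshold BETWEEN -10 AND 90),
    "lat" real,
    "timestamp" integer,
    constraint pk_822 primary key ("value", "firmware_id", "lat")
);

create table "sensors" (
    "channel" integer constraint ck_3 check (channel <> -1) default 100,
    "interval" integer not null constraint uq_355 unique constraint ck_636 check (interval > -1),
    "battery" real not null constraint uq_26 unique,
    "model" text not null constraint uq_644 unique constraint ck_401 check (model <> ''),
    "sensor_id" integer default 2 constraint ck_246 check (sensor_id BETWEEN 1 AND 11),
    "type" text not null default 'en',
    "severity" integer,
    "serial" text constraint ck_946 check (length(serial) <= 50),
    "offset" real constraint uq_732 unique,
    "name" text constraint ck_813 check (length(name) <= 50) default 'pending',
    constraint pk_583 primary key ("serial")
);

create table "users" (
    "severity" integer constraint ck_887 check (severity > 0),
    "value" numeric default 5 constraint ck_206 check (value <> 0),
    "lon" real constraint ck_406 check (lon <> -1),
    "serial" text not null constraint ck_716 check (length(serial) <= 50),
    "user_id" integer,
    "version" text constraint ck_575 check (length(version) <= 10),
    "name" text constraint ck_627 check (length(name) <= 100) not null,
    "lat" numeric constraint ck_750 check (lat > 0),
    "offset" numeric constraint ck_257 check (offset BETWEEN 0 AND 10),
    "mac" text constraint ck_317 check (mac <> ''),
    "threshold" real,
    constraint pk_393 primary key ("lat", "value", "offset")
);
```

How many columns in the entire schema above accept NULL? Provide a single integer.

25

alerts: 5 nullable (name, alert_id, mac, lat, battery — PK (status, threshold, unit) and explicit NOT NULL columns excluded).
readings: 5 nullable (gain, timestamp, serial, type, interval — PK (battery, reading_id, lat) and explicit NOT NULL columns excluded).
firmware: 4 nullable (battery, mac, interval, timestamp — PK (value, firmware_id, lat) and explicit NOT NULL columns excluded).
sensors: 5 nullable (channel, sensor_id, severity, offset, name — PK (serial) and explicit NOT NULL columns excluded).
users: 6 nullable (severity, lon, user_id, version, mac, threshold — PK (lat, value, offset) and explicit NOT NULL columns excluded).
Total: 5 + 5 + 4 + 5 + 6 = 25.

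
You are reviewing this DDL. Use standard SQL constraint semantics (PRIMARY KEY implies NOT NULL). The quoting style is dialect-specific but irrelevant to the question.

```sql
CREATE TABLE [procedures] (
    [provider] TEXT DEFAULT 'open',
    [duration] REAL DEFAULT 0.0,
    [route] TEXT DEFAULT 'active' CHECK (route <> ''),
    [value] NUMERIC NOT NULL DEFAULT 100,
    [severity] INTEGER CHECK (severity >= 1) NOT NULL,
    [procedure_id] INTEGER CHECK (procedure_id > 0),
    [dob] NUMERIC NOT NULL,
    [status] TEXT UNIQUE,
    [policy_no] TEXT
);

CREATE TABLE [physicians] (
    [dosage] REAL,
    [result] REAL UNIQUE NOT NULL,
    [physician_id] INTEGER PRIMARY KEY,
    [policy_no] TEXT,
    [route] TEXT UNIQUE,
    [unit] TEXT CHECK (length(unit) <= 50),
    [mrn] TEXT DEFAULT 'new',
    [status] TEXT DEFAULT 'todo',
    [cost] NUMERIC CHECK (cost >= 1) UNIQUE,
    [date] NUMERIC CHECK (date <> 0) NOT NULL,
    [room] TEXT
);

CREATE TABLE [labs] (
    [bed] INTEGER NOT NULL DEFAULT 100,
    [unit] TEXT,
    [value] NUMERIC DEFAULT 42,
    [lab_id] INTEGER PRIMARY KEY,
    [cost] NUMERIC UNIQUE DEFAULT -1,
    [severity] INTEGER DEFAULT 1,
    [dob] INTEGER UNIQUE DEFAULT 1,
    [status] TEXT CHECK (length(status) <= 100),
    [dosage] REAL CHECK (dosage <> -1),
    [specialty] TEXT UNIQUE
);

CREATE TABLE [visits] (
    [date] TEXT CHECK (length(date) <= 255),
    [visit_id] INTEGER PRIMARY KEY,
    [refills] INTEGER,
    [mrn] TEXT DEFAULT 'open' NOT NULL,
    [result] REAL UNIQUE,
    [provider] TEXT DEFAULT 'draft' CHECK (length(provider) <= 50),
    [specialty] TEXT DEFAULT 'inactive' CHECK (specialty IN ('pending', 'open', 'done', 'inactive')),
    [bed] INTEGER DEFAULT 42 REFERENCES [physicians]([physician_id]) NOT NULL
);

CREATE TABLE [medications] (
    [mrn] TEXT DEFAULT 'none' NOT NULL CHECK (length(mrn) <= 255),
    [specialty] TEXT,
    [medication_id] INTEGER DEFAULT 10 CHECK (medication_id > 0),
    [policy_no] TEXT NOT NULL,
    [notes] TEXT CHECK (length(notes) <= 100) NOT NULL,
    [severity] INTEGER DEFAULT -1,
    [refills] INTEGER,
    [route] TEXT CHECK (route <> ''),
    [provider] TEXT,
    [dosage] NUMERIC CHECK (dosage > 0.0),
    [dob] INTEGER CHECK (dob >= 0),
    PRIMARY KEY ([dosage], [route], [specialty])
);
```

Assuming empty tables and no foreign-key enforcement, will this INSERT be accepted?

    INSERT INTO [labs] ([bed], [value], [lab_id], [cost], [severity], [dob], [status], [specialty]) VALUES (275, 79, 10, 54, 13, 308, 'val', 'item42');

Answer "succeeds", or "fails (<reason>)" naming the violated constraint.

NOT NULL columns: bed is supplied; lab_id is supplied.
CHECK constraints: 'val' satisfies (length(status) <= 100).
No constraint is violated.

succeeds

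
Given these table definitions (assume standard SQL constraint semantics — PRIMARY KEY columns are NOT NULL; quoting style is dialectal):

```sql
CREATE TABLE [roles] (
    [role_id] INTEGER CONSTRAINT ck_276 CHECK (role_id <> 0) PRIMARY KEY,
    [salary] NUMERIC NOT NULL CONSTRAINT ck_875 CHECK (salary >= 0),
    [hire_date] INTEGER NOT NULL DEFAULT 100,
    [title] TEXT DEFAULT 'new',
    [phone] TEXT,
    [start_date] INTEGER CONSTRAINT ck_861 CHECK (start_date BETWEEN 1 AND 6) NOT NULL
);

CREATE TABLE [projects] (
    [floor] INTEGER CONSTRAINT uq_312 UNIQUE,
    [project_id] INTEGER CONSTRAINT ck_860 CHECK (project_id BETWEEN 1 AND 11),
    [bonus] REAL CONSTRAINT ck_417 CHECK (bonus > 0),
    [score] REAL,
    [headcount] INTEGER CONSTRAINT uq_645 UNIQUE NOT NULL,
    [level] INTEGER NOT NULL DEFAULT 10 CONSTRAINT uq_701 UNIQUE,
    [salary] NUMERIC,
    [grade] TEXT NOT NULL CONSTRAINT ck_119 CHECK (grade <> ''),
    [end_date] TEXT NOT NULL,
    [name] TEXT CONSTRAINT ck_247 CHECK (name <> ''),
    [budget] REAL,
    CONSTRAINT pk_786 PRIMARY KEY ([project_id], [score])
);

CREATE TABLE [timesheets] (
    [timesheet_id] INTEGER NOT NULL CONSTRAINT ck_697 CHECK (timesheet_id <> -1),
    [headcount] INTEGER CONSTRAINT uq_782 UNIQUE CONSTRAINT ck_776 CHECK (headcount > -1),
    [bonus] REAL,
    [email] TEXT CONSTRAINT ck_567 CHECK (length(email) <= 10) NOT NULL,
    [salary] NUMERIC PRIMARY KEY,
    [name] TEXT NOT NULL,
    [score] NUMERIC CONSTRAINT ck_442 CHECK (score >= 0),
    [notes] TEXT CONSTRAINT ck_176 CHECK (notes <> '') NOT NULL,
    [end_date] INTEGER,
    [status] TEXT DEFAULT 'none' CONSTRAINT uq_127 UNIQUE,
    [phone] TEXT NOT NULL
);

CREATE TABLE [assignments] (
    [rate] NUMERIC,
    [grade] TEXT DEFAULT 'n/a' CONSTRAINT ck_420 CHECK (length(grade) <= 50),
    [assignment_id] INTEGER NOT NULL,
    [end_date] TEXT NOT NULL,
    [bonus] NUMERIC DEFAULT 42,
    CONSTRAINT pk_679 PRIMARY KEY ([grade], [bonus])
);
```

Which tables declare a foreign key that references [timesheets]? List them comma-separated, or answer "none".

No REFERENCES clause anywhere in the schema names timesheets.

none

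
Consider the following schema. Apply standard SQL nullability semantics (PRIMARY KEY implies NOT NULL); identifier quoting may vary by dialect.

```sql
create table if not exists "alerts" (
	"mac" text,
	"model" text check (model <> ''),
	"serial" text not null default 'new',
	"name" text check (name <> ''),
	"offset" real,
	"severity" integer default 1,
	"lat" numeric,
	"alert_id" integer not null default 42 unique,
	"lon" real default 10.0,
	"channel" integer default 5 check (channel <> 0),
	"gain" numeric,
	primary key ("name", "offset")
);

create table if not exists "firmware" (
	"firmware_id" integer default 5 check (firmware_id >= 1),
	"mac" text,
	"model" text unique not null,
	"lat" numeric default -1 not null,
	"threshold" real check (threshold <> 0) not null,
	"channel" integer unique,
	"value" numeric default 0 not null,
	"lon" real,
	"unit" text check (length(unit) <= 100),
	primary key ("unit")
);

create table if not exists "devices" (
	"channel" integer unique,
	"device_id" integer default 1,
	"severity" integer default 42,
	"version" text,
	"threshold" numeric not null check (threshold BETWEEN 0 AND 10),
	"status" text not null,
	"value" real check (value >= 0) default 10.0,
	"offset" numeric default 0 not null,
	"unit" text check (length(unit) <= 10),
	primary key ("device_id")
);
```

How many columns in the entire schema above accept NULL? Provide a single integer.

alerts: 7 nullable (mac, model, severity, lat, lon, channel, gain — PK (name, offset) and explicit NOT NULL columns excluded).
firmware: 4 nullable (firmware_id, mac, channel, lon — PK (unit) and explicit NOT NULL columns excluded).
devices: 5 nullable (channel, severity, version, value, unit — PK (device_id) and explicit NOT NULL columns excluded).
Total: 7 + 4 + 5 = 16.

16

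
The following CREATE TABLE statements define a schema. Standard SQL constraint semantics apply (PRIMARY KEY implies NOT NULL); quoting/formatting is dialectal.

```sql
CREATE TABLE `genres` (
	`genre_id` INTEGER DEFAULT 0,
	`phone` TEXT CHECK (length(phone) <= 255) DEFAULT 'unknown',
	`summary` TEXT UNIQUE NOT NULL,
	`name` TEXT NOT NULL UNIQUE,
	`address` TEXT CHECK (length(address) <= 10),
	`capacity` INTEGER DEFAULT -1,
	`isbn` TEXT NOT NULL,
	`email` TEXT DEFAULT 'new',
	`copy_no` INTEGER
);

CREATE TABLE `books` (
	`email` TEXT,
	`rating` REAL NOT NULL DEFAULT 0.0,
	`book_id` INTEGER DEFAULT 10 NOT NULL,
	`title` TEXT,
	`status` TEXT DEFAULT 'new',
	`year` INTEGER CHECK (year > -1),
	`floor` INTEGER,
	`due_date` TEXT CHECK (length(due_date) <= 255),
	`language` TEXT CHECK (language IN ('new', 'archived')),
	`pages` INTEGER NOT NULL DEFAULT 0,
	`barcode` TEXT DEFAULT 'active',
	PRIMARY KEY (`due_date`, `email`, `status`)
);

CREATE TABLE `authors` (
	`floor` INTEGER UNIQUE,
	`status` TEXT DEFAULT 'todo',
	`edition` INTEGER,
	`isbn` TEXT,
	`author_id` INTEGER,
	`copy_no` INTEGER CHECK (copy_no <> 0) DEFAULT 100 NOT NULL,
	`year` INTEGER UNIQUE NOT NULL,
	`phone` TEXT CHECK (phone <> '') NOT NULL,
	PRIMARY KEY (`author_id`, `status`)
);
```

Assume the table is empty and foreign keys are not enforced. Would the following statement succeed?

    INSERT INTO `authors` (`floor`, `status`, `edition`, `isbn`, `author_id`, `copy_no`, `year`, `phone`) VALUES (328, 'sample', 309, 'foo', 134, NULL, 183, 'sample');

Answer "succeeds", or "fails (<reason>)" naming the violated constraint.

copy_no is explicitly set to NULL, but copy_no is declared NOT NULL.

fails (NOT NULL on copy_no)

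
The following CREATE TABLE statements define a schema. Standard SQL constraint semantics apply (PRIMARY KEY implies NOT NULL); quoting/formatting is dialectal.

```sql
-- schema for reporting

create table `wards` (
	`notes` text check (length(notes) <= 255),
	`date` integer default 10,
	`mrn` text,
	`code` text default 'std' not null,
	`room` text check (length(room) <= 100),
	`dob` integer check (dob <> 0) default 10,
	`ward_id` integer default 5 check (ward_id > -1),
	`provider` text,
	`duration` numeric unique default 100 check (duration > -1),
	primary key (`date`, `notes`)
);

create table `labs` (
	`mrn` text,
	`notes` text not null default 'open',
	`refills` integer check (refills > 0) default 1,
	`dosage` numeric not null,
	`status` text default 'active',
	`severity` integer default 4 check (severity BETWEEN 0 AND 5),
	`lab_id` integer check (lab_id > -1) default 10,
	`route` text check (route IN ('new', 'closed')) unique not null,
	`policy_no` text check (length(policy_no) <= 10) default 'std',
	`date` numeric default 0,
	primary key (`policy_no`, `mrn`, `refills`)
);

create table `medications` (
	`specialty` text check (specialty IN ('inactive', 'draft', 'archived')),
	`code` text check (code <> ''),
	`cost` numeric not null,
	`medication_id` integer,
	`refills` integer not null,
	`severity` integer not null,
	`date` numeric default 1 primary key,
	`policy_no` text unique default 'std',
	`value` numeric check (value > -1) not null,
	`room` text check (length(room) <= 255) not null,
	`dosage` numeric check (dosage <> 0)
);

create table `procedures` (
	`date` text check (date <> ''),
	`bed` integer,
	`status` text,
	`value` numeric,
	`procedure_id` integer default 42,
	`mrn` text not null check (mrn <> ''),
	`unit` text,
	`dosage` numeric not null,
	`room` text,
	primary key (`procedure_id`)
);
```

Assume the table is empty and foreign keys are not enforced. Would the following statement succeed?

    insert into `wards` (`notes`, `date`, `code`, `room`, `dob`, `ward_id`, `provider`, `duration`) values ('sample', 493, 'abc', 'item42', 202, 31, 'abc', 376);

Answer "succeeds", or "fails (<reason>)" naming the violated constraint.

NOT NULL columns: code is supplied; date is supplied; notes is supplied.
CHECK constraints: 'sample' satisfies (length(notes) <= 255); 'item42' satisfies (length(room) <= 100); 202 satisfies (dob <> 0); 31 satisfies (ward_id > -1); 376 satisfies (duration > -1).
No constraint is violated.

succeeds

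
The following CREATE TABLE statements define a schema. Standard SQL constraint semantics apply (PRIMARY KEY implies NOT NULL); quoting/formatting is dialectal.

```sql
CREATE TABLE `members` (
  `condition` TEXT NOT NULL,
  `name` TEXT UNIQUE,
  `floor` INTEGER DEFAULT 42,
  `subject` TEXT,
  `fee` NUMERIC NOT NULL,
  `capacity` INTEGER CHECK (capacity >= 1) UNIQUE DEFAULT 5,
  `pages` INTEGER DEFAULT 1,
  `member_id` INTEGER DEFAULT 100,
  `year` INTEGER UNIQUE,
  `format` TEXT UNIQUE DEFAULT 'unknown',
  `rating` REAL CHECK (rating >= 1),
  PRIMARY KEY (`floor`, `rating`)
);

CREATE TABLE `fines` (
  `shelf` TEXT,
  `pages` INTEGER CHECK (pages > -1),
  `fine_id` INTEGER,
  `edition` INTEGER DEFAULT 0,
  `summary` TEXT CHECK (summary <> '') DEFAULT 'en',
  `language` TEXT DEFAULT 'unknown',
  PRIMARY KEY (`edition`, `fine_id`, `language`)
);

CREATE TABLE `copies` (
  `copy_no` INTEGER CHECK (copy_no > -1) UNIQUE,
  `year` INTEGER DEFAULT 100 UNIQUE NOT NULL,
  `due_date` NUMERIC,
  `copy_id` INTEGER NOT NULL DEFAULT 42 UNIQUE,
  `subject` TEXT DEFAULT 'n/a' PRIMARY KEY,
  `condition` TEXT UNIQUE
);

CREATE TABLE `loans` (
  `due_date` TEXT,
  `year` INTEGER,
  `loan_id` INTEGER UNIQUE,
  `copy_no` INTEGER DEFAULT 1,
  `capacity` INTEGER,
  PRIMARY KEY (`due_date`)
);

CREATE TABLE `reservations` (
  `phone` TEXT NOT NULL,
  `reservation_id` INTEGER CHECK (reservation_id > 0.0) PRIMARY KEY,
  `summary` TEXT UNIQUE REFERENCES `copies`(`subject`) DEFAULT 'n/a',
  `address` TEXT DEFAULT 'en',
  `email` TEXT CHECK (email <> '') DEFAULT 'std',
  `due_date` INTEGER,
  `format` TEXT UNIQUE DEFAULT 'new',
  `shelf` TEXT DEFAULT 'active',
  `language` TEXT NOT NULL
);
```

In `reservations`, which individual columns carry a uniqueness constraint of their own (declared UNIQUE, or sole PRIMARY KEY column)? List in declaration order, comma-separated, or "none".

reservation_id, summary, format

- phone: no UNIQUE or single-column PK constraint.
- reservation_id: single-column PRIMARY KEY → unique.
- summary: declared UNIQUE → unique.
- address: no UNIQUE or single-column PK constraint.
- email: no UNIQUE or single-column PK constraint.
- due_date: no UNIQUE or single-column PK constraint.
- format: declared UNIQUE → unique.
- shelf: no UNIQUE or single-column PK constraint.
- language: no UNIQUE or single-column PK constraint.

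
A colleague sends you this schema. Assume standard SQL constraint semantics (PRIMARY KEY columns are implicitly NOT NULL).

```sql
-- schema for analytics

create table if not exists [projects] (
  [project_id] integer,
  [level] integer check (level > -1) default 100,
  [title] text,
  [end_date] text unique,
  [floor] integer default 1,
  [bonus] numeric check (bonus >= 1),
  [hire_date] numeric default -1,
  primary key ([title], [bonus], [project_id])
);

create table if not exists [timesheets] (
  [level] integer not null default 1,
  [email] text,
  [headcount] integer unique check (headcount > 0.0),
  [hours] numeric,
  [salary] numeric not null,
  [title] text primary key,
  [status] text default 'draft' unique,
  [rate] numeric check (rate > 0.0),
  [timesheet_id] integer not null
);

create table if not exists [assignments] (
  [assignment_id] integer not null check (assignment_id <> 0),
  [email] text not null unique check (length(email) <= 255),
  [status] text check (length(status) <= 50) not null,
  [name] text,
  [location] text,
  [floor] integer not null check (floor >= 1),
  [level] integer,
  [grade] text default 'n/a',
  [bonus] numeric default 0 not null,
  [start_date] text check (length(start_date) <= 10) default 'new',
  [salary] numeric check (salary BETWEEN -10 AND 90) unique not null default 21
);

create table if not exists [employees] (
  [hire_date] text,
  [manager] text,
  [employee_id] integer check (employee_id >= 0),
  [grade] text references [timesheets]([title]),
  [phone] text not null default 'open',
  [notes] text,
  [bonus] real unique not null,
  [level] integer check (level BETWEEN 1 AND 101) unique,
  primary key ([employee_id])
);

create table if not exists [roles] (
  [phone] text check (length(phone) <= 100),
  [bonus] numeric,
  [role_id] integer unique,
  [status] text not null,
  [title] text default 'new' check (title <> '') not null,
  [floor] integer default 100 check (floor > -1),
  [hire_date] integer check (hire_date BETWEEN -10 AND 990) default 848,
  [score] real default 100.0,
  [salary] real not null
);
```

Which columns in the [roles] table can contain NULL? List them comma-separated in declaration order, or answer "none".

phone, bonus, role_id, floor, hire_date, score

- phone: CHECK does not forbid NULL (a CHECK constraint passes when its expression is NULL) → nullable.
- bonus: no NOT NULL constraint applies → nullable.
- role_id: UNIQUE does not imply NOT NULL → nullable.
- status: declared NOT NULL → not nullable.
- title: declared NOT NULL → not nullable.
- floor: CHECK does not forbid NULL (a CHECK constraint passes when its expression is NULL) → nullable.
- hire_date: CHECK does not forbid NULL (a CHECK constraint passes when its expression is NULL) → nullable.
- score: DEFAULT only fills an omitted column; an explicit NULL is still allowed → nullable.
- salary: declared NOT NULL → not nullable.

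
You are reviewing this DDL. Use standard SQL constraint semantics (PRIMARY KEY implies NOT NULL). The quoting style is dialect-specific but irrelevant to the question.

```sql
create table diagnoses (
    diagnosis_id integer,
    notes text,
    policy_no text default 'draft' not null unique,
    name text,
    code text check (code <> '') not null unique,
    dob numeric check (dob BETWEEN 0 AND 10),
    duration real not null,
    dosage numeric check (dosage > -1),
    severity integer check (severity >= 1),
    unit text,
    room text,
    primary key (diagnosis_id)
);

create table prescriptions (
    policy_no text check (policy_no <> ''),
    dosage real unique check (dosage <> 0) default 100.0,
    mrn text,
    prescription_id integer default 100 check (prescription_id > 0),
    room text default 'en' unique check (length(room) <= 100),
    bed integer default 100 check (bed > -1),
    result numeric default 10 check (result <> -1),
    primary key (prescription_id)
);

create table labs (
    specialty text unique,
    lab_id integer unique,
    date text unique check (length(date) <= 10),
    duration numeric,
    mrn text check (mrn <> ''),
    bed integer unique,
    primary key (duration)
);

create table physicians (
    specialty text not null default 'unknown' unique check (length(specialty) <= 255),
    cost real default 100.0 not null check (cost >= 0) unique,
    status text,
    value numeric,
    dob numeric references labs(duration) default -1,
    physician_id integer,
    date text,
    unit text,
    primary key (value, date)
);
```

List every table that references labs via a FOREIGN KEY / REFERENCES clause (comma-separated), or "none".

physicians

- physicians.dob references labs(duration).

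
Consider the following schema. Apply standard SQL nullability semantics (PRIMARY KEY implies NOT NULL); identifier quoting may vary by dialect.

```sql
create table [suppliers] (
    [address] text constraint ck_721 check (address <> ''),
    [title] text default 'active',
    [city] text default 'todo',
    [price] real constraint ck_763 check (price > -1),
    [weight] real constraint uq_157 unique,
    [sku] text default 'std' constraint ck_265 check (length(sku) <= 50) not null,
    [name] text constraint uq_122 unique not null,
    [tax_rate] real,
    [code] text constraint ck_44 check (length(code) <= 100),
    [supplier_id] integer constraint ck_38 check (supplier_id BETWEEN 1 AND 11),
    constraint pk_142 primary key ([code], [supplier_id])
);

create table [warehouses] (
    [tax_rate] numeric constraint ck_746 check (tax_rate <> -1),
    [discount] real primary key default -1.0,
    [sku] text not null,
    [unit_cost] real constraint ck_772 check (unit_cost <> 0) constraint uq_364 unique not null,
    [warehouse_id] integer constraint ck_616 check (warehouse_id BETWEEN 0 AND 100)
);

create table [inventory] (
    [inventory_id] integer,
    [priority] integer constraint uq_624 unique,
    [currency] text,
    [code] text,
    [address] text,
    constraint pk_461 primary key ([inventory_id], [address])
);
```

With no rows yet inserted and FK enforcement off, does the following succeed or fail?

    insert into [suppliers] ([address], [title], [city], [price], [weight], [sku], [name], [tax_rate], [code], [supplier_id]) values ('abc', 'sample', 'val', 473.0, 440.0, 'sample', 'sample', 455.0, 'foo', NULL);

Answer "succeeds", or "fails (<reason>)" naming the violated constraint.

fails (NOT NULL on supplier_id)

supplier_id is explicitly set to NULL, but supplier_id is part of the PRIMARY KEY (implied NOT NULL).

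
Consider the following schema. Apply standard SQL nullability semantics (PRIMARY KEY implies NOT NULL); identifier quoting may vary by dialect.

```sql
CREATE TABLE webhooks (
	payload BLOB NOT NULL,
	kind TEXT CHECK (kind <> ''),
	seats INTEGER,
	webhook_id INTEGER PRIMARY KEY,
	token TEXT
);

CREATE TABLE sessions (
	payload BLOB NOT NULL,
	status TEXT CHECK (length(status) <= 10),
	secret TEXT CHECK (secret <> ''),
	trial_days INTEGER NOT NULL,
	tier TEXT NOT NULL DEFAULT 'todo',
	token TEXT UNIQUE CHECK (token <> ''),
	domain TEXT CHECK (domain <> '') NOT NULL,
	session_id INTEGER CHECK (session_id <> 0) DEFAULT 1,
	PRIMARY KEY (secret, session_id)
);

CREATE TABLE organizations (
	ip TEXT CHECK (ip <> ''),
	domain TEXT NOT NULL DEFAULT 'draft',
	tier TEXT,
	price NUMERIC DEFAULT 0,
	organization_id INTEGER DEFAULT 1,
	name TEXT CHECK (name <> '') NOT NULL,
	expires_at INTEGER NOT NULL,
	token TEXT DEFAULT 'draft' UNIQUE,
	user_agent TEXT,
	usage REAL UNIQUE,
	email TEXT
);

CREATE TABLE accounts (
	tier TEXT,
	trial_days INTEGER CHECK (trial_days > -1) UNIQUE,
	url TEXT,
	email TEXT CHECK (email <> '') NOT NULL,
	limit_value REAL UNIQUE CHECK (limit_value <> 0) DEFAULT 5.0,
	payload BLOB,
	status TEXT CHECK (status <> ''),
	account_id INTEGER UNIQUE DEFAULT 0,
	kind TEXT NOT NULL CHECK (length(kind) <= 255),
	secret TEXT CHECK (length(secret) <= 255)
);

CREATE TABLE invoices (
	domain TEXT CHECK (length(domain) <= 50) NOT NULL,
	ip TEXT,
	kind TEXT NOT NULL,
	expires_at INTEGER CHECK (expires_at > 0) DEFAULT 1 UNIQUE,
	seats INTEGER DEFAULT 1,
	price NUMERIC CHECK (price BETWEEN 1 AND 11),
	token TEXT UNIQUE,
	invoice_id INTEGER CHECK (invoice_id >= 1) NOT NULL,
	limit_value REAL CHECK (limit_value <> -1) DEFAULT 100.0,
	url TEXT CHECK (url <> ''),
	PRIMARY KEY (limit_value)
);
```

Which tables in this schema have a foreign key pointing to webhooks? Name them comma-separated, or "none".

none

No REFERENCES clause anywhere in the schema names webhooks.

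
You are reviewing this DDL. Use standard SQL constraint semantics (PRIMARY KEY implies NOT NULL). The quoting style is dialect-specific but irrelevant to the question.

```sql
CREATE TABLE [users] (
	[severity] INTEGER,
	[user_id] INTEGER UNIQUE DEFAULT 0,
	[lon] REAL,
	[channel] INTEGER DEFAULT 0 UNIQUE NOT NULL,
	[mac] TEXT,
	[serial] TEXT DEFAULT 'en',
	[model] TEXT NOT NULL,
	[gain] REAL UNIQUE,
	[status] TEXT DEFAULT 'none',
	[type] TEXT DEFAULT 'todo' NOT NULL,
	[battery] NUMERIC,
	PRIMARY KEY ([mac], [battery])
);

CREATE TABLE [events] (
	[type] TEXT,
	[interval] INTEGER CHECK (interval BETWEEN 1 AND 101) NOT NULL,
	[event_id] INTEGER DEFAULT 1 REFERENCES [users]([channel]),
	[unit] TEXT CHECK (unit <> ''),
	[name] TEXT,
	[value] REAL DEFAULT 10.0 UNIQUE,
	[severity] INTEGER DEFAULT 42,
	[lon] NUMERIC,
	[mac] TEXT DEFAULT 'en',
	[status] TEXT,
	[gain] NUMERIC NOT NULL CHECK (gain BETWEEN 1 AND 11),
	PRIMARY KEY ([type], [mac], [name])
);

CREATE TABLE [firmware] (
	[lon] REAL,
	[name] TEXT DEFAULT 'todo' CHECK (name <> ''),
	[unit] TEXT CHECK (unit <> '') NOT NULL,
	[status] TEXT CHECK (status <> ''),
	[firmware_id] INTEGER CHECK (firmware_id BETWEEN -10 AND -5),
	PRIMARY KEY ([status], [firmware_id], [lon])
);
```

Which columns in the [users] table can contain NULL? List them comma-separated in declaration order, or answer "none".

- severity: no NOT NULL constraint applies → nullable.
- user_id: UNIQUE does not imply NOT NULL → nullable.
- lon: no NOT NULL constraint applies → nullable.
- channel: declared NOT NULL → not nullable.
- mac: part of the PRIMARY KEY, which implies NOT NULL → not nullable.
- serial: DEFAULT only fills an omitted column; an explicit NULL is still allowed → nullable.
- model: declared NOT NULL → not nullable.
- gain: UNIQUE does not imply NOT NULL → nullable.
- status: DEFAULT only fills an omitted column; an explicit NULL is still allowed → nullable.
- type: declared NOT NULL → not nullable.
- battery: part of the PRIMARY KEY, which implies NOT NULL → not nullable.

severity, user_id, lon, serial, gain, status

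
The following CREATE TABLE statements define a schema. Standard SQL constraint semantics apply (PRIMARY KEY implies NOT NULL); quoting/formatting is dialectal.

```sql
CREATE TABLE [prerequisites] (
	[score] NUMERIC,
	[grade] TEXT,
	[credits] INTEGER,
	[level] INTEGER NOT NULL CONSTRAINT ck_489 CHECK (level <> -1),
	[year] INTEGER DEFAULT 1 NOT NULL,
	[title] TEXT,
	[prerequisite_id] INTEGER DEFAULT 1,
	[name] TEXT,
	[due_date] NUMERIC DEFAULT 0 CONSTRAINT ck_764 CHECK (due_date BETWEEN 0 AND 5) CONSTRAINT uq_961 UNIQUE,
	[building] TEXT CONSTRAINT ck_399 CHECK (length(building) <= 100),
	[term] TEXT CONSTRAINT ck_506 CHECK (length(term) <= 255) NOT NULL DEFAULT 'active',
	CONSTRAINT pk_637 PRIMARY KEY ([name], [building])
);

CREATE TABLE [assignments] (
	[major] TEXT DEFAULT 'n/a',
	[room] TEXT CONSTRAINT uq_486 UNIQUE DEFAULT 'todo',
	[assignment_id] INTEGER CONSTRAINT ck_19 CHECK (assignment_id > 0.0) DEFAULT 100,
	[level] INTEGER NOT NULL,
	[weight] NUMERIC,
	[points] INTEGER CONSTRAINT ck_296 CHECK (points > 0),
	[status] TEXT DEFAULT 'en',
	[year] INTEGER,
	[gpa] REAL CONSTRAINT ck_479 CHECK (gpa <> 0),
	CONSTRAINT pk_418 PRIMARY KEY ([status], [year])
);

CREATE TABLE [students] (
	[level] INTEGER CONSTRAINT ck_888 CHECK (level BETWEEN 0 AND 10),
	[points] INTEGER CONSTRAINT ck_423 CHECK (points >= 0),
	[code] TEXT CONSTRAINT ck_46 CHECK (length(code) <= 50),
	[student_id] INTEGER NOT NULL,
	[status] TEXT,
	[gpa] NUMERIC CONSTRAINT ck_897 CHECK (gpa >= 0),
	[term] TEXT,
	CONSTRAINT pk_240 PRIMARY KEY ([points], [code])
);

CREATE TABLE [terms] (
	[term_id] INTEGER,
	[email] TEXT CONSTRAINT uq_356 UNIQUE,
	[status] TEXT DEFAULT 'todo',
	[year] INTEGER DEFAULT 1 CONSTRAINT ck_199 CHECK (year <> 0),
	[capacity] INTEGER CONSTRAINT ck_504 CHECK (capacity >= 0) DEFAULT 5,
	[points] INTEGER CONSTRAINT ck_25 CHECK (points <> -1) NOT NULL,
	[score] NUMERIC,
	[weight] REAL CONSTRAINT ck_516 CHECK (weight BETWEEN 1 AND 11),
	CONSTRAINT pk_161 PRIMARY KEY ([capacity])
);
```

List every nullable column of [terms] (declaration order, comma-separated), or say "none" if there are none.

- term_id: no NOT NULL constraint applies → nullable.
- email: UNIQUE does not imply NOT NULL → nullable.
- status: DEFAULT only fills an omitted column; an explicit NULL is still allowed → nullable.
- year: CHECK does not forbid NULL (a CHECK constraint passes when its expression is NULL) → nullable.
- capacity: part of the PRIMARY KEY, which implies NOT NULL → not nullable.
- points: declared NOT NULL → not nullable.
- score: no NOT NULL constraint applies → nullable.
- weight: CHECK does not forbid NULL (a CHECK constraint passes when its expression is NULL) → nullable.

term_id, email, status, year, score, weight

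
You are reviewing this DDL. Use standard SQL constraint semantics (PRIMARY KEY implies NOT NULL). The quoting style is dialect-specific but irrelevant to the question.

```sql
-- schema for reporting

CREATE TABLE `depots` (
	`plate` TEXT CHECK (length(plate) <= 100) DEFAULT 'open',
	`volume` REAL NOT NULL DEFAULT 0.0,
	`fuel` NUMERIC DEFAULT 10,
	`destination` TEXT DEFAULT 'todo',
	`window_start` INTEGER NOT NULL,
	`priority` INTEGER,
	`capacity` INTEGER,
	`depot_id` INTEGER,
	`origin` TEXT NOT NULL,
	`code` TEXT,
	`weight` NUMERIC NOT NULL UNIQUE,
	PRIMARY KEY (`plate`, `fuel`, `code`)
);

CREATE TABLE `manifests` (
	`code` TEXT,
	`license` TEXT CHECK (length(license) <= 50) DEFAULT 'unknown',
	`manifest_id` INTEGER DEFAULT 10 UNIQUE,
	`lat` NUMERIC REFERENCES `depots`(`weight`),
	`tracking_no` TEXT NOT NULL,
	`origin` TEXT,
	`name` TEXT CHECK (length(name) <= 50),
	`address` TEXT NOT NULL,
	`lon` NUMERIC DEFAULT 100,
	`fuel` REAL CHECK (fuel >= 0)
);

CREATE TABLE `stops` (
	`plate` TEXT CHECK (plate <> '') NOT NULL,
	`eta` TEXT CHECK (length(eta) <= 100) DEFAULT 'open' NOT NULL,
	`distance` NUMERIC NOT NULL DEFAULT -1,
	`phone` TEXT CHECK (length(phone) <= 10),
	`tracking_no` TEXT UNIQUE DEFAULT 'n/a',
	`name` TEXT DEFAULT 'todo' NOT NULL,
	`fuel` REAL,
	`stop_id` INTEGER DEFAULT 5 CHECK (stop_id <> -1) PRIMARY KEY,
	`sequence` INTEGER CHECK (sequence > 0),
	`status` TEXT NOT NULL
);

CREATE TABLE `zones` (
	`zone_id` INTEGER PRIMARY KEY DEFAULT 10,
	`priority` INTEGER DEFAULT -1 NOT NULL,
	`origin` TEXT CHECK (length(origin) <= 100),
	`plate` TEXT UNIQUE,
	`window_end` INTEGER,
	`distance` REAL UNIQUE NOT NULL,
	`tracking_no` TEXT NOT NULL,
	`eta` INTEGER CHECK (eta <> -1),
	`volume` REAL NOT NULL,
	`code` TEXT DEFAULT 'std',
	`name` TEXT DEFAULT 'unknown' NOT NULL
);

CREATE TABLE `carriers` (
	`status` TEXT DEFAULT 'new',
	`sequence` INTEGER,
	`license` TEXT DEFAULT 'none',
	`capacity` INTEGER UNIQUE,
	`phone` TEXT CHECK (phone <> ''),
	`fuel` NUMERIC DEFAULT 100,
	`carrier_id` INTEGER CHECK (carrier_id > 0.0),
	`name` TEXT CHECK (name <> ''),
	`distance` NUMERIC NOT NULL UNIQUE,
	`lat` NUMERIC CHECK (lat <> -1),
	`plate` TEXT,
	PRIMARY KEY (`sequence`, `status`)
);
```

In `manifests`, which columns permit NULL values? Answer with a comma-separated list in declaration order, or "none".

code, license, manifest_id, lat, origin, name, lon, fuel

- code: no NOT NULL constraint applies → nullable.
- license: CHECK does not forbid NULL (a CHECK constraint passes when its expression is NULL) → nullable.
- manifest_id: UNIQUE does not imply NOT NULL → nullable.
- lat: a foreign key column may be NULL unless separately constrained → nullable.
- tracking_no: declared NOT NULL → not nullable.
- origin: no NOT NULL constraint applies → nullable.
- name: CHECK does not forbid NULL (a CHECK constraint passes when its expression is NULL) → nullable.
- address: declared NOT NULL → not nullable.
- lon: DEFAULT only fills an omitted column; an explicit NULL is still allowed → nullable.
- fuel: CHECK does not forbid NULL (a CHECK constraint passes when its expression is NULL) → nullable.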